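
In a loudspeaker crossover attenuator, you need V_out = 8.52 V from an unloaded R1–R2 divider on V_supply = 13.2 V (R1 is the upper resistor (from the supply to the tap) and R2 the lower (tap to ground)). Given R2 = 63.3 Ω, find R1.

V_out/V_supply = R2/(R1+R2) = 0.6455.
Rearranging, R1 = R2·(1−k)/k = 63.3 × 0.5493 = 34.77 Ω.

R1 ≈ 34.8 Ω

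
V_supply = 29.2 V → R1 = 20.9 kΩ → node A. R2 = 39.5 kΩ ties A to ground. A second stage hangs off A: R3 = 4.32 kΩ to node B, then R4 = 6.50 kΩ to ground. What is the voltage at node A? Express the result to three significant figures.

V_A ≈ 8.44 V

Node A sees R2 in parallel with the series input of stage 2, R3 + R4 = 10.82 kΩ.
Effective lower resistance at A: R2 ‖ 10.82 = 8.493 kΩ.
So V_A = 29.2 × 0.2890 = 8.438 V.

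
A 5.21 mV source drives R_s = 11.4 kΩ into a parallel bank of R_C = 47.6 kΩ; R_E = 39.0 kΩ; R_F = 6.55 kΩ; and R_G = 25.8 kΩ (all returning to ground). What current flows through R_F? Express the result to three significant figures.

I ≈ 0.214 µA

Combine the parallel branches: R_p = (1/47.6 + 1/39.0 + 1/6.55 + 1/25.8)⁻¹ = 4.200 kΩ.
V_A by voltage divider: V_A = 5.21 × 4.200/(11.4 + 4.200) = 1.403 mV.
Branch current I = V_A/R_F = 1.403/6.55 = 0.2142 µA.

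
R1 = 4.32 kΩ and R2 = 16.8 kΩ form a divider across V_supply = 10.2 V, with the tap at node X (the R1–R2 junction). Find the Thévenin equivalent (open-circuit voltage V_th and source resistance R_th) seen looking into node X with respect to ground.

V_th ≈ 8.11 V, R_th ≈ 3.44 kΩ

With X open, the divider is unloaded: V_th = 10.2 × 16.8/21.12 = 8.114 V.
Looking into X with the source shorted: R_th = R1·R2/(R1+R2) = 4.320 × 16.8/21.12 = 3.436 kΩ.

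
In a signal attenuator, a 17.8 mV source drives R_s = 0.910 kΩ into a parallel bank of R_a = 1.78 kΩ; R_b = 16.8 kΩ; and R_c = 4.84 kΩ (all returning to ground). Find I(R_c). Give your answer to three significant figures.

Combine the parallel branches: R_p = (1/1.78 + 1/16.8 + 1/4.84)⁻¹ = 1.208 kΩ.
V_A by voltage divider: V_A = 17.8 × 1.208/(0.910 + 1.208) = 10.15 mV.
Branch current I = V_A/R_c = 10.15/4.84 = 2.097 µA.

I ≈ 2.10 µA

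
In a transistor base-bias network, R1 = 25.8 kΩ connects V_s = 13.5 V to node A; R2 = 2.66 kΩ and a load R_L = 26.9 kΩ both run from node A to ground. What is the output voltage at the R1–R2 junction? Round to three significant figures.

V_out ≈ 1.16 V

The load sits in parallel with R2, giving an effective lower resistance R2' = R2·R_L/(R2+R_L) = 2.421 kΩ.
Now apply the divider: V_out = 13.5 × 0.08578 = 1.158 V.
(Unloaded it would be 1.26 V; the load pulls it down.)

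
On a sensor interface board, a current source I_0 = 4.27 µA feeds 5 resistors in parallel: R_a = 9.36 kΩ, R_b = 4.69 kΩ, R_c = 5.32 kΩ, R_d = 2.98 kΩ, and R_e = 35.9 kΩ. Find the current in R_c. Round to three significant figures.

Total conductance ΣG = 1/9.36 + 1/4.69 + 1/5.32 + 1/2.98 + 1/35.9 = 0.8715 (units of 1/kΩ).
Current divider: I(R_c) = I_0 · G_k/ΣG = 4.27 × (0.1880/0.8715) = 4.27 × 0.2157 = 0.9210 µA.

I ≈ 0.921 µA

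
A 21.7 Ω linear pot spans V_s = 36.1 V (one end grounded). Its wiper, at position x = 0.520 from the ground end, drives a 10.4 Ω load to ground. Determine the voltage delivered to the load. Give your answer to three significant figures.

V_out ≈ 12.3 V

The pot divides into 10.42 Ω above the wiper and 11.28 Ω below.
Lower segment in parallel with the load: 11.28 ‖ 10.4 = 5.412 Ω.
Then V_out = V_s · 5.412/(10.42 + 5.412) = 12.34 V.
(Unloaded: V_out = x·V_s = 18.8 V.)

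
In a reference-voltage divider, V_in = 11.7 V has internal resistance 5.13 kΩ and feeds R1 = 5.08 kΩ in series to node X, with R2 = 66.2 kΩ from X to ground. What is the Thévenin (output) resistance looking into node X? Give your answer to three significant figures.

R_th ≈ 8.85 kΩ

R1' = 5.13 + 5.08 = 10.21 kΩ (source resistance + R1).
With V_in suppressed (replaced by a short), R_th = R1' ‖ R2 = (10.21 × 66.2)/(10.21 + 66.2) = 8.846 kΩ.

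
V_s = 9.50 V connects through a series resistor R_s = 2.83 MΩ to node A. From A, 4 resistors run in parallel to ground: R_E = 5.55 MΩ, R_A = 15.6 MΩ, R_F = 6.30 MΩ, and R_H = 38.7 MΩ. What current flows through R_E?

Parallel bank: R_p = 1/(1/5.55 + 1/15.6 + 1/6.30 + 1/38.7) = 2.332 MΩ.
V_A by voltage divider: V_A = 9.50 × 2.332/(2.83 + 2.332) = 4.292 V.
Branch current I = V_A/R_E = 4.292/5.55 = 0.7733 µA.

I ≈ 0.773 µA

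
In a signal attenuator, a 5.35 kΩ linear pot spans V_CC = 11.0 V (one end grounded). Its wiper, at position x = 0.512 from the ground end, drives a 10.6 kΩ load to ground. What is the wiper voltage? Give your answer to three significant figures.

V_out ≈ 5.00 V

Lower segment x·R_p = 2.739 kΩ; upper segment (1−x)·R_p = 2.611 kΩ.
(x·R_p) ‖ R_L = 2.177 kΩ.
V_out = 11.0 × 2.177/(2.611 + 2.177) = 5.001 V.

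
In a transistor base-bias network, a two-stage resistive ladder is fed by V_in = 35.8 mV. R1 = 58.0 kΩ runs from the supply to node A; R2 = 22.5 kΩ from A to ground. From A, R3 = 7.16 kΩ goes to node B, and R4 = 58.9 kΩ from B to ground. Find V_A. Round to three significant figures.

Node A sees R2 in parallel with the series input of stage 2, R3 + R4 = 66.06 kΩ.
Effective lower resistance at A: R2 ‖ 66.06 = 16.78 kΩ.
So V_A = 35.8 × 0.2244 = 8.035 mV.

V_A ≈ 8.03 mV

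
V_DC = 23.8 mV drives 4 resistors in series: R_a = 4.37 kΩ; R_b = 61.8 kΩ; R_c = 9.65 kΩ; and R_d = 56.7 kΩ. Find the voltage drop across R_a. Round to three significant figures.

Series total: ΣR = 4.37 + 61.8 + 9.65 + 56.7 = 132.5 kΩ.
V = V_DC · R/ΣR = 23.8 × 0.03298 = 0.7848 mV.

V ≈ 0.785 mV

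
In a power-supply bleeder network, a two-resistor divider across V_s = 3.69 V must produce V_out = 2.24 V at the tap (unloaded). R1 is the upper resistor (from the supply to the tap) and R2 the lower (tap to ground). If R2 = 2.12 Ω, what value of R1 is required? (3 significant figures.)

The divider ratio is R2/(R1+R2) = 2.24/3.69 = 0.6070.
Rearranging, R1 = R2·(1−k)/k = 2.12 × 0.6473 = 1.372 Ω.

R1 ≈ 1.37 Ω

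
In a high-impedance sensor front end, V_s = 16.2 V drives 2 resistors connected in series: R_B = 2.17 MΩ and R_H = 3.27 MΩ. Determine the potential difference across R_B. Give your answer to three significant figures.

V ≈ 6.46 V

ΣR = 2.17 + 3.27 = 5.440 MΩ.
Voltage divider: V = V_s · (2.170 / 5.440) = 16.2 × 0.3989 = 6.462 V.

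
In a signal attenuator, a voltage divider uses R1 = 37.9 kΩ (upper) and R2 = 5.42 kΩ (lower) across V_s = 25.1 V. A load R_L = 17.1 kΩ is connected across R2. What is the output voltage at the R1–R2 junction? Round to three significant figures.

The load sits in parallel with R2, giving an effective lower resistance R2' = R2·R_L/(R2+R_L) = 4.116 kΩ.
Then V_out = V_s · R2'/(R1 + R2') = 25.1 × 4.116/42.02 = 2.459 V.
(Unloaded it would be 3.14 V; the load pulls it down.)

V_out ≈ 2.46 V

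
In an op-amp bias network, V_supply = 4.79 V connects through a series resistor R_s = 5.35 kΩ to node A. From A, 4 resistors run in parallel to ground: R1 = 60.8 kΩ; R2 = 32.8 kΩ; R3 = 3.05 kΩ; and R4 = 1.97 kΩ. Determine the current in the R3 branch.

Combine the parallel branches: R_p = (1/60.8 + 1/32.8 + 1/3.05 + 1/1.97)⁻¹ = 1.133 kΩ.
V_A by voltage divider: V_A = 4.79 × 1.133/(5.35 + 1.133) = 0.8373 V.
Branch current I = V_A/R3 = 0.8373/3.05 = 0.2745 mA.

I ≈ 0.275 mA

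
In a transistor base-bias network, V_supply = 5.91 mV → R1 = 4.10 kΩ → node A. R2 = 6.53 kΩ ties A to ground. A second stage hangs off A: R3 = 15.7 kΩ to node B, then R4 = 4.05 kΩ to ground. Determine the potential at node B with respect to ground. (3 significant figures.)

Looking into the second stage from A: R3 + R4 = 19.75 kΩ appears in parallel with R2.
R2 ‖ (R3+R4) = 4.907 kΩ.
V_A = 5.91 × 4.907/(4.10 + 4.907) = 3.220 mV.
Stage 2 is unloaded, so V_B = V_A · R4/(R3+R4) = 3.220 × 4.05/19.75 = 0.6603 mV.

V_B ≈ 0.660 mV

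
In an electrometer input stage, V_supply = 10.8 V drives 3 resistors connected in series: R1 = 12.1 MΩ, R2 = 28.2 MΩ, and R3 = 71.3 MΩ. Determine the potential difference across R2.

ΣR = 12.1 + 28.2 + 71.3 = 111.6 MΩ.
By the voltage-divider rule, V = 10.8 × 28.20/111.6 = 2.729 V.

V ≈ 2.73 V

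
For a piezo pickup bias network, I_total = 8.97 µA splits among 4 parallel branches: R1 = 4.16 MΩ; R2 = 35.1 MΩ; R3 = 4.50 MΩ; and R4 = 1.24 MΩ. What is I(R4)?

I ≈ 5.58 µA

Total conductance ΣG = 1/4.16 + 1/35.1 + 1/4.50 + 1/1.24 = 1.298 (units of 1/MΩ).
By the current-divider rule, I = I_total · G_k/ΣG = 8.97 × 0.6215 = 5.575 µA.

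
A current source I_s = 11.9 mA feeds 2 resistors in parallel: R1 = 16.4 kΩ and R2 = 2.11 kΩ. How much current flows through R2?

Two-branch current divider: I_k = I_s · R_other/(R_1 + R_2).
I(R2) = 11.9 × 16.4/(16.4 + 2.11) = 11.9 × 0.8860 = 10.54 mA.

I ≈ 10.5 mA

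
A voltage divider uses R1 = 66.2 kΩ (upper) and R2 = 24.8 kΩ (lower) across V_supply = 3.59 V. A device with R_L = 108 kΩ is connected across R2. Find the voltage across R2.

The load sits in parallel with R2, giving an effective lower resistance R2' = R2·R_L/(R2+R_L) = 20.17 kΩ.
Then V_out = V_supply · R2'/(R1 + R2') = 3.59 × 20.17/86.37 = 0.8383 V.

V_out ≈ 0.838 V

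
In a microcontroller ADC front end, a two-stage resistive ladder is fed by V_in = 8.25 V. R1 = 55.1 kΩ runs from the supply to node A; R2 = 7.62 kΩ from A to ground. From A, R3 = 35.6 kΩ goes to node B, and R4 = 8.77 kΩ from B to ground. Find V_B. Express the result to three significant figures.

V_B ≈ 0.172 V

Node A sees R2 in parallel with the series input of stage 2, R3 + R4 = 44.37 kΩ.
R2 ‖ (R3+R4) = 6.503 kΩ.
V_A = 8.25 × 6.503/(55.1 + 6.503) = 0.8709 V.
Then the unloaded second divider: V_B = V_A × R4/(R3+R4) = 0.8709 × 0.1977 = 0.1721 V.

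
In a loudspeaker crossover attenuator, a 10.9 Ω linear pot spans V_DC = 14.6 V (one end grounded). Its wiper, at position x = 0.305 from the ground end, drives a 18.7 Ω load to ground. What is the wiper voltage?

The pot divides into 7.576 Ω above the wiper and 3.325 Ω below.
R_L loads the lower segment: effective lower R = 2.823 Ω.
Loaded-divider output: V_out = 14.6 × 0.2715 = 3.963 V.

V_out ≈ 3.96 V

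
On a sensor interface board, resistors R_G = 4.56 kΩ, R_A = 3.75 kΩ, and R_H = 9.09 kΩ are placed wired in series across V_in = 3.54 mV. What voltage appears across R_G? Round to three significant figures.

Series total: ΣR = 4.56 + 3.75 + 9.09 = 17.40 kΩ.
By the voltage-divider rule, V = 3.54 × 4.560/17.40 = 0.9277 mV.

V ≈ 0.928 mV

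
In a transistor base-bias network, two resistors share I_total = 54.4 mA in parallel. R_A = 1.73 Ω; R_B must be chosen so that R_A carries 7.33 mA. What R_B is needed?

Two-branch current divider: I_A = I_total · R_B/(R_A + R_B).
7.33/54.4 = R_B/(R_A + R_B) → R_B = R_A · (0.1347)/(1 − 0.1347) = 1.73 × 0.1557 = 0.2694 Ω.

R_B ≈ 0.269 Ω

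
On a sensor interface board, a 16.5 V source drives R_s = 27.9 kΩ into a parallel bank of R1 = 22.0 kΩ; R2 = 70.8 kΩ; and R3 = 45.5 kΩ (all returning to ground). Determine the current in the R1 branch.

I ≈ 0.229 mA

Equivalent of the parallel group: R_p = 12.26 kΩ.
Node voltage V_A = V_DC · R_p/(R_s + R_p) = 16.5 × 0.3053 = 5.037 V.
Branch current I = V_A/R1 = 5.037/22.0 = 0.2290 mA.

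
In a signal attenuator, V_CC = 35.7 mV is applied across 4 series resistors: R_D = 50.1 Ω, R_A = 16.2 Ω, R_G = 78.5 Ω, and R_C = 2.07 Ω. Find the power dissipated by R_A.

P ≈ 0.957 µW

Series current I = V_CC/ΣR = 35.7/146.9 = 0.2431 mA.
P(R_A) = I²·R_A = (0.2431)² × 16.2 = 0.9572 µW.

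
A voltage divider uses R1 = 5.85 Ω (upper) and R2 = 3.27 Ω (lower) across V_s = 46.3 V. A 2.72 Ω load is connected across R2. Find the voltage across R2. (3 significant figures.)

V_out ≈ 9.37 V

The load sits in parallel with R2, giving an effective lower resistance R2' = R2·R_L/(R2+R_L) = 1.485 Ω.
Voltage divider with the loaded lower leg: V_out = 46.3 × 1.485/(5.85 + 1.485) = 46.3 × 0.2024 = 9.373 V.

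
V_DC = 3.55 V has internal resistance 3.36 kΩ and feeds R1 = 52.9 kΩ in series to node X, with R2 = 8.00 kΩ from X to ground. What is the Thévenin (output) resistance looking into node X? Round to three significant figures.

R1' = 3.36 + 52.9 = 56.26 kΩ (source resistance + R1).
With V_DC suppressed (replaced by a short), R_th = R1' ‖ R2 = (56.26 × 8.00)/(56.26 + 8.00) = 7.004 kΩ.

R_th ≈ 7.00 kΩ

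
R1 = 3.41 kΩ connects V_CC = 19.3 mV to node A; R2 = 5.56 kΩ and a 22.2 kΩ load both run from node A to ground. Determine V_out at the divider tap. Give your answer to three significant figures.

The load sits in parallel with R2, giving an effective lower resistance R2' = R2·R_L/(R2+R_L) = 4.446 kΩ.
Now apply the divider: V_out = 19.3 × 0.5660 = 10.92 mV.

V_out ≈ 10.9 mV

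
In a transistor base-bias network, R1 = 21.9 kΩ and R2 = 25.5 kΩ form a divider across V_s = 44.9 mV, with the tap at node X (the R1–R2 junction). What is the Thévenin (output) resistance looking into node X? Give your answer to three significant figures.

Zeroing V_s shorts the top of R1 to ground, so R_th = R1 ‖ R2 = 11.78 kΩ.

R_th ≈ 11.8 kΩ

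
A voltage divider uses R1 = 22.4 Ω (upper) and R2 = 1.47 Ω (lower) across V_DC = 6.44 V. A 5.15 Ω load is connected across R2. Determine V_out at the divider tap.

V_out ≈ 0.313 V

The load sits in parallel with R2, giving an effective lower resistance R2' = R2·R_L/(R2+R_L) = 1.144 Ω.
Then V_out = V_DC · R2'/(R1 + R2') = 6.44 × 1.144/23.54 = 0.3128 V.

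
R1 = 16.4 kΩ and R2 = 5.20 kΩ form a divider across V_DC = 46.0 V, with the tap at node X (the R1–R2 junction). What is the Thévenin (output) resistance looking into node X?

R_th ≈ 3.95 kΩ

With V_DC suppressed (replaced by a short), R_th = R1 ‖ R2 = (16.40 × 5.20)/(16.40 + 5.20) = 3.948 kΩ.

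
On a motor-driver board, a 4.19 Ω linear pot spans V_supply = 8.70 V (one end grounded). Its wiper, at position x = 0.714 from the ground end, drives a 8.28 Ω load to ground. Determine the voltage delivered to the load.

V_out ≈ 5.63 V

Lower segment x·R_p = 2.992 Ω; upper segment (1−x)·R_p = 1.198 Ω.
Lower segment in parallel with the load: 2.992 ‖ 8.28 = 2.198 Ω.
V_out = 8.70 × 2.198/(1.198 + 2.198) = 5.630 V.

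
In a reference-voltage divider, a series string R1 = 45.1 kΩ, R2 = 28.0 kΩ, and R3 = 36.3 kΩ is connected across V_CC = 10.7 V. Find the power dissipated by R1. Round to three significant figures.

P ≈ 0.431 mW

Series current I = V_CC/ΣR = 10.7/109.4 = 0.09781 mA.
P(R1) = I²·R1 = (0.09781)² × 45.1 = 0.4314 mW.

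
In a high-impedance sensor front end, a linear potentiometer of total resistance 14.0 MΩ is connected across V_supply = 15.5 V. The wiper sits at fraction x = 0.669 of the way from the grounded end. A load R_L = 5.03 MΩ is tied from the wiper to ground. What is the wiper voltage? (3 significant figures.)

V_out ≈ 6.42 V

Lower segment x·R_p = 9.366 MΩ; upper segment (1−x)·R_p = 4.634 MΩ.
(x·R_p) ‖ R_L = 3.273 MΩ.
Then V_out = V_supply · 3.273/(4.634 + 3.273) = 6.415 V.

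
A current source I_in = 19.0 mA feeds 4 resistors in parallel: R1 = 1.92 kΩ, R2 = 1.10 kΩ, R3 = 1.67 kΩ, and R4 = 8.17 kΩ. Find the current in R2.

I ≈ 8.03 mA

ΣG = 1/1.92 + 1/1.10 + 1/1.67 + 1/8.17 = 2.151.
Current divider: I(R2) = I_in · G_k/ΣG = 19.0 × (0.9091/2.151) = 19.0 × 0.4226 = 8.030 mA.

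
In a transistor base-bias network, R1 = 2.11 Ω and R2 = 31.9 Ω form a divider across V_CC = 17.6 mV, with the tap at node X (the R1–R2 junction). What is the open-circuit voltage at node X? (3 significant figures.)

Open-circuit (no load on X): V_th = V_CC · R2/(R1 + R2) = 17.6 × 31.9/(2.110 + 31.9) = 16.51 mV.

V_th ≈ 16.5 mV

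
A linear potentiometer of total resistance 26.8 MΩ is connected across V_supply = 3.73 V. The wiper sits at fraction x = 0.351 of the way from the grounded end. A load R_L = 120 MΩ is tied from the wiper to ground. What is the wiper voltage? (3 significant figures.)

V_out ≈ 1.25 V

Lower segment x·R_p = 9.407 MΩ; upper segment (1−x)·R_p = 17.39 MΩ.
(x·R_p) ‖ R_L = 8.723 MΩ.
V_out = 3.73 × 8.723/(17.39 + 8.723) = 1.246 V.
(Unloaded: V_out = x·V_supply = 1.31 V.)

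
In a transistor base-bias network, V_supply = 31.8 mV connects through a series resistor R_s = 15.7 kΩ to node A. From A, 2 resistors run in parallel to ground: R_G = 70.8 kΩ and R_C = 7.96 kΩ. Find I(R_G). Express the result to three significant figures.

I ≈ 0.141 µA

Combine the parallel branches: R_p = (1/70.8 + 1/7.96)⁻¹ = 7.156 kΩ.
Node voltage V_A = V_supply · R_p/(R_s + R_p) = 31.8 × 0.3131 = 9.956 mV.
I(R_G) = V_A / R_G = 9.956/70.8 = 0.1406 µA.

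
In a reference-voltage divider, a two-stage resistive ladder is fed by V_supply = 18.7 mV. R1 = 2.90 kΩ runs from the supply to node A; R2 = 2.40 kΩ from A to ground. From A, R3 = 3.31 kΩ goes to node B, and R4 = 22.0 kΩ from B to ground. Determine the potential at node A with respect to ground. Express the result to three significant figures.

V_A ≈ 8.05 mV

Looking into the second stage from A: R3 + R4 = 25.31 kΩ appears in parallel with R2.
R2 ‖ (R3+R4) = 2.192 kΩ.
First divider: V_A = V_supply · 2.192/(2.90 + 2.192) = 8.050 mV.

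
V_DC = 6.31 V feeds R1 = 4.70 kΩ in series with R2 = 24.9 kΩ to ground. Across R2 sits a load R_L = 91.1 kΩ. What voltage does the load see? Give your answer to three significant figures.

The load sits in parallel with R2, giving an effective lower resistance R2' = R2·R_L/(R2+R_L) = 19.56 kΩ.
Now apply the divider: V_out = 6.31 × 0.8062 = 5.087 V.

V_out ≈ 5.09 V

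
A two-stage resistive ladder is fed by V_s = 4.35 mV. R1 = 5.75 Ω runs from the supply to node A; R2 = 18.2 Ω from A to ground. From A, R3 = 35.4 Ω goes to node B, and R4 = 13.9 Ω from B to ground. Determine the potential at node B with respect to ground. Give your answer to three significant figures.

V_B ≈ 0.856 mV

Looking into the second stage from A: R3 + R4 = 49.30 Ω appears in parallel with R2.
R2 ‖ (R3+R4) = 13.29 Ω.
So V_A = 4.35 × 0.6980 = 3.037 mV.
V_B = V_A × 0.2819 = 0.8561 mV.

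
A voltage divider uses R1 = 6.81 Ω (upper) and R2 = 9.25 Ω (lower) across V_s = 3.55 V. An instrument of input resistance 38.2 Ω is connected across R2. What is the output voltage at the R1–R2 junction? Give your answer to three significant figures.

V_out ≈ 1.85 V

First combine the lower leg with the load: R2 ‖ R_L = 7.447 Ω.
Now apply the divider: V_out = 3.55 × 0.5223 = 1.854 V.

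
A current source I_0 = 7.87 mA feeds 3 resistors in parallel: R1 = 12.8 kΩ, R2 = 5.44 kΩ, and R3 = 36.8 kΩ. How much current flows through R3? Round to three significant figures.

Conductances: ΣG = 1/12.8 + 1/5.44 + 1/36.8 = 0.2891 (1/kΩ).
By the current-divider rule, I = I_0 · G_k/ΣG = 7.87 × 0.09399 = 0.7397 mA.

I ≈ 0.740 mA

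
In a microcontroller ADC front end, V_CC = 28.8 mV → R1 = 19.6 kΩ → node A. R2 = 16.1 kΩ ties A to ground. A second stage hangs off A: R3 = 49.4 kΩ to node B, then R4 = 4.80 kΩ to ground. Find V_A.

V_A ≈ 11.2 mV

Looking into the second stage from A: R3 + R4 = 54.20 kΩ appears in parallel with R2.
R2 ‖ (R3+R4) = 12.41 kΩ.
V_A = 28.8 × 12.41/(19.6 + 12.41) = 11.17 mV.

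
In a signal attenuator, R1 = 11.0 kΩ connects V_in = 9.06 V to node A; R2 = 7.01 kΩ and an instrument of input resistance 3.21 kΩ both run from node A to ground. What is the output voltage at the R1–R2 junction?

V_out ≈ 1.51 V

R2 ‖ R_L = (7.01 × 3.21)/(7.01 + 3.21) = 2.202 kΩ.
Then V_out = V_in · R2'/(R1 + R2') = 9.06 × 2.202/13.20 = 1.511 V.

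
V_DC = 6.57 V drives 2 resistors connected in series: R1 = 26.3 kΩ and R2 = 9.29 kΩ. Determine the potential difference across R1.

Series total: ΣR = 26.3 + 9.29 = 35.59 kΩ.
Voltage divider: V = V_DC · (26.30 / 35.59) = 6.57 × 0.7390 = 4.855 V.

V ≈ 4.86 V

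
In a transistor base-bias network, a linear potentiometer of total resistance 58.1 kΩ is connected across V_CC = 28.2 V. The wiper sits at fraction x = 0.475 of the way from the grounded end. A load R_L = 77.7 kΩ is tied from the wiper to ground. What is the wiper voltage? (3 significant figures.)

V_out ≈ 11.3 V

The pot divides into 30.50 kΩ above the wiper and 27.60 kΩ below.
R_L loads the lower segment: effective lower R = 20.36 kΩ.
V_out = 28.2 × 20.36/(30.50 + 20.36) = 11.29 V.
(Unloaded: V_out = x·V_CC = 13.4 V.)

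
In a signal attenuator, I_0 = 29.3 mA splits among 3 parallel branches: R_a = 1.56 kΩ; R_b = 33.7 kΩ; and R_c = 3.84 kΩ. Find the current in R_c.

ΣG = 1/1.56 + 1/33.7 + 1/3.84 = 0.9311.
By the current-divider rule, I = I_0 · G_k/ΣG = 29.3 × 0.2797 = 8.195 mA.

I ≈ 8.19 mA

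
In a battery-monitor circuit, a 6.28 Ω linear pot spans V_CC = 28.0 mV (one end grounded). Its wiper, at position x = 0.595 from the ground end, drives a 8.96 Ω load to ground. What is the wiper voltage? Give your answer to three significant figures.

V_out ≈ 14.3 mV

Split the track: R_lower = x·R_p = 3.737 Ω, R_upper = (1−x)·R_p = 2.543 Ω.
(x·R_p) ‖ R_L = 2.637 Ω.
Then V_out = V_CC · 2.637/(2.543 + 2.637) = 14.25 mV.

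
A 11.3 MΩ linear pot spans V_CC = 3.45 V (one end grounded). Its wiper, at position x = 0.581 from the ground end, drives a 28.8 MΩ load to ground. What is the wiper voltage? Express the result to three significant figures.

The pot divides into 4.735 MΩ above the wiper and 6.565 MΩ below.
(x·R_p) ‖ R_L = 5.347 MΩ.
V_out = 3.45 × 5.347/(4.735 + 5.347) = 1.830 V.

V_out ≈ 1.83 V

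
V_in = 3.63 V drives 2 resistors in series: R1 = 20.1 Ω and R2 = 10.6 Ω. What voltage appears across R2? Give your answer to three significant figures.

V ≈ 1.25 V

Series total: ΣR = 20.1 + 10.6 = 30.70 Ω.
Voltage divider: V = V_in · (10.60 / 30.70) = 3.63 × 0.3453 = 1.253 V.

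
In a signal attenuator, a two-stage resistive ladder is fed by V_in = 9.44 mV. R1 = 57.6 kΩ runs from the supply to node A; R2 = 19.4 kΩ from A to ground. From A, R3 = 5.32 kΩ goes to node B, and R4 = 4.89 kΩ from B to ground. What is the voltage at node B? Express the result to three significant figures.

V_B ≈ 0.470 mV

Looking into the second stage from A: R3 + R4 = 10.21 kΩ appears in parallel with R2.
R2 ‖ (R3+R4) = 6.689 kΩ.
So V_A = 9.44 × 0.1041 = 0.9822 mV.
Stage 2 is unloaded, so V_B = V_A · R4/(R3+R4) = 0.9822 × 4.89/10.21 = 0.4704 mV.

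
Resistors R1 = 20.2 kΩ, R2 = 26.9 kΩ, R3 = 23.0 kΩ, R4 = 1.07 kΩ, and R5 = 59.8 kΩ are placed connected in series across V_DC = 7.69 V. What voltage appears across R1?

Total series resistance ΣR = 20.2 + 26.9 + 23.0 + 1.07 + 59.8 = 131.0 kΩ.
V = V_DC · R/ΣR = 7.69 × 0.1542 = 1.186 V.

V ≈ 1.19 V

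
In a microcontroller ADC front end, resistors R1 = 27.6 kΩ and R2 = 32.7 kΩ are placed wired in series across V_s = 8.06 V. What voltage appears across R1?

ΣR = 27.6 + 32.7 = 60.30 kΩ.
V = V_s · R/ΣR = 8.06 × 0.4577 = 3.689 V.

V ≈ 3.69 V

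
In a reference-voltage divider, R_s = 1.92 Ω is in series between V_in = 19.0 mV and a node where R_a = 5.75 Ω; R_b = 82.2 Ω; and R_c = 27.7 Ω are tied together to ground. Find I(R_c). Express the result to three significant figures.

I ≈ 0.481 mA

Combine the parallel branches: R_p = (1/5.75 + 1/82.2 + 1/27.7)⁻¹ = 4.501 Ω.
Node voltage V_A = V_in · R_p/(R_s + R_p) = 19.0 × 0.7010 = 13.32 mV.
I(R_c) = V_A / R_c = 13.32/27.7 = 0.4808 mA.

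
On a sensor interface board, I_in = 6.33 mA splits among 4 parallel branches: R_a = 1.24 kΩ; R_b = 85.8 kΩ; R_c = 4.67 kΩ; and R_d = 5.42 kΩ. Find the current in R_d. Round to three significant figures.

I ≈ 0.960 mA

ΣG = 1/1.24 + 1/85.8 + 1/4.67 + 1/5.42 = 1.217.
By the current-divider rule, I = I_in · G_k/ΣG = 6.33 × 0.1516 = 0.9599 mA.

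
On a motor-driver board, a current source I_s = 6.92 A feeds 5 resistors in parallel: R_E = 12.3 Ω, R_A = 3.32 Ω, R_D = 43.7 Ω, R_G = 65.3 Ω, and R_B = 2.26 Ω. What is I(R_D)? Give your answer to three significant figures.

ΣG = 1/12.3 + 1/3.32 + 1/43.7 + 1/65.3 + 1/2.26 = 0.8632.
Current divider: I(R_D) = I_s · G_k/ΣG = 6.92 × (0.02288/0.8632) = 6.92 × 0.02651 = 0.1835 A.

I ≈ 0.183 A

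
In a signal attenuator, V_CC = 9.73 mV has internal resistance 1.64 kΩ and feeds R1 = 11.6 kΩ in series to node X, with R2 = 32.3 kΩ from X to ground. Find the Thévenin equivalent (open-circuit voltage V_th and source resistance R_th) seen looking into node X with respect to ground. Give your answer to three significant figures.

R1' = 1.64 + 11.6 = 13.24 kΩ (source resistance + R1).
V_th is the unloaded tap voltage: V_CC · R2/(R1'+R2) = 9.73 × 0.7093 = 6.901 mV.
Looking into X with the source shorted: R_th = R1'·R2/(R1'+R2) = 13.24 × 32.3/45.54 = 9.391 kΩ.

V_th ≈ 6.90 mV, R_th ≈ 9.39 kΩ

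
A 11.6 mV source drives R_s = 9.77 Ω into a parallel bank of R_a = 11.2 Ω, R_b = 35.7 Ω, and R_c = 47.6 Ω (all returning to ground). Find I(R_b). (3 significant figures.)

I ≈ 0.138 mA

Equivalent of the parallel group: R_p = 7.230 Ω.
V_A = 11.6 × 7.230/17.00 = 4.934 mV.
Branch current I = V_A/R_b = 4.934/35.7 = 0.1382 mA.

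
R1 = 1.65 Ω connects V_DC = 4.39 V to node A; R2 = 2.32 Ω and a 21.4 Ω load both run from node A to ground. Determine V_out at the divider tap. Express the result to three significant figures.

V_out ≈ 2.45 V

First combine the lower leg with the load: R2 ‖ R_L = 2.093 Ω.
Then V_out = V_DC · R2'/(R1 + R2') = 4.39 × 2.093/3.743 = 2.455 V.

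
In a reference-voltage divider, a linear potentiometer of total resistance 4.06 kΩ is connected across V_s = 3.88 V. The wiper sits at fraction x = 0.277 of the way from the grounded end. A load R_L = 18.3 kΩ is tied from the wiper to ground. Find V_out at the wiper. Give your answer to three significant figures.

V_out ≈ 1.03 V

Split the track: R_lower = x·R_p = 1.125 kΩ, R_upper = (1−x)·R_p = 2.935 kΩ.
(x·R_p) ‖ R_L = 1.060 kΩ.
Then V_out = V_s · 1.060/(2.935 + 1.060) = 1.029 V.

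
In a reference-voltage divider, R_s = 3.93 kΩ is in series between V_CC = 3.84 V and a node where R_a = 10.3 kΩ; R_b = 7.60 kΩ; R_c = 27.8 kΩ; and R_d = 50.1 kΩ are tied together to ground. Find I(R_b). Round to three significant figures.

Combine the parallel branches: R_p = (1/10.3 + 1/7.60 + 1/27.8 + 1/50.1)⁻¹ = 3.514 kΩ.
V_A by voltage divider: V_A = 3.84 × 3.514/(3.93 + 3.514) = 1.813 V.
Branch current I = V_A/R_b = 1.813/7.60 = 0.2385 mA.
(Check via current divider: I_total = 0.5159 mA; share G_k/ΣG = 0.4623 → same result.)

I ≈ 0.239 mA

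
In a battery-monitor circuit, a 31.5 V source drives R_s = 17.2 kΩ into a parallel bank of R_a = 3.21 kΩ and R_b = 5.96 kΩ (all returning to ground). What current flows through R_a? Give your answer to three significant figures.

I ≈ 1.06 mA

Combine the parallel branches: R_p = (1/3.21 + 1/5.96)⁻¹ = 2.086 kΩ.
V_A by voltage divider: V_A = 31.5 × 2.086/(17.2 + 2.086) = 3.408 V.
Branch current I = V_A/R_a = 3.408/3.21 = 1.062 mA.
(Equivalently: I_total = 1.633 mA, then current-divider fraction G_k/ΣG = 0.6499.)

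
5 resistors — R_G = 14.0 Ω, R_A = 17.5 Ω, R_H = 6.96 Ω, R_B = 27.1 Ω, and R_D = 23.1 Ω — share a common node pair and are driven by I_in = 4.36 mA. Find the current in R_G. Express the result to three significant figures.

I ≈ 0.884 mA

ΣG = 1/14.0 + 1/17.5 + 1/6.96 + 1/27.1 + 1/23.1 = 0.3524.
R_G takes the fraction G_k/ΣG = 0.07143/0.3524 = 0.2027, so I = 4.36 × 0.2027 = 0.8836 mA.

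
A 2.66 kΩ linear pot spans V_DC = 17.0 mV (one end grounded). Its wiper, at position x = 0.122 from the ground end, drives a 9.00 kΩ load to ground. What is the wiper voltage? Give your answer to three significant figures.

V_out ≈ 2.01 mV

The pot divides into 2.335 kΩ above the wiper and 0.3245 kΩ below.
R_L loads the lower segment: effective lower R = 0.3132 kΩ.
V_out = 17.0 × 0.3132/(2.335 + 0.3132) = 2.010 mV.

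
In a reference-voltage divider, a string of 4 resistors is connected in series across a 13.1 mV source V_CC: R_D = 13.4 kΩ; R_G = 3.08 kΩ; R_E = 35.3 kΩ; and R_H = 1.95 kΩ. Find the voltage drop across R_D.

V ≈ 3.27 mV

ΣR = 13.4 + 3.08 + 35.3 + 1.95 = 53.73 kΩ.
By the voltage-divider rule, V = 13.1 × 13.40/53.73 = 3.267 mV.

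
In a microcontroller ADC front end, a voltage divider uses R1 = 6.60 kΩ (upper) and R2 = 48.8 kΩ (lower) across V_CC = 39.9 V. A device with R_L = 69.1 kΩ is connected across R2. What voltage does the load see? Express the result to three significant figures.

V_out ≈ 32.4 V

R2 ‖ R_L = (48.8 × 69.1)/(48.8 + 69.1) = 28.60 kΩ.
Then V_out = V_CC · R2'/(R1 + R2') = 39.9 × 28.60/35.20 = 32.42 V.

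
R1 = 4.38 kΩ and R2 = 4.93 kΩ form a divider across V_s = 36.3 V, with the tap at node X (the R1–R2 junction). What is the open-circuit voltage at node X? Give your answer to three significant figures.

V_th ≈ 19.2 V

V_th is the unloaded tap voltage: V_s · R2/(R1+R2) = 36.3 × 0.5295 = 19.22 V.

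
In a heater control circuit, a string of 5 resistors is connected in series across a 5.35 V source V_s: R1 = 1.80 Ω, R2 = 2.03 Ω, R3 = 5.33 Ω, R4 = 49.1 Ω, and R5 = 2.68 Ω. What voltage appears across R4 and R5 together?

V ≈ 4.55 V

Total series resistance ΣR = 1.80 + 2.03 + 5.33 + 49.1 + 2.68 = 60.94 Ω.
R_{R4..R5} = 49.1 + 2.68 = 51.78 Ω.
V = V_s · R/ΣR = 5.35 × 0.8497 = 4.546 V.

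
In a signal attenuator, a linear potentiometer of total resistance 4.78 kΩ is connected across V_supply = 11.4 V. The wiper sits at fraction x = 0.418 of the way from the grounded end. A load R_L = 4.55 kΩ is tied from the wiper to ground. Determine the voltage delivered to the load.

Lower segment x·R_p = 1.998 kΩ; upper segment (1−x)·R_p = 2.782 kΩ.
Lower segment in parallel with the load: 1.998 ‖ 4.55 = 1.388 kΩ.
Loaded-divider output: V_out = 11.4 × 0.3329 = 3.795 V.
(Unloaded: V_out = x·V_supply = 4.77 V.)

V_out ≈ 3.80 V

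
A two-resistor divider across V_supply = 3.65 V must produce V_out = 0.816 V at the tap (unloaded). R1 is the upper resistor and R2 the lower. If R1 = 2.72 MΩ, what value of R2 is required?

R2 ≈ 0.783 MΩ

Required fraction k = V_out/V_supply = 0.2236.
R2 = R1 · 0.2236/(1 − 0.2236) = 0.7832 MΩ.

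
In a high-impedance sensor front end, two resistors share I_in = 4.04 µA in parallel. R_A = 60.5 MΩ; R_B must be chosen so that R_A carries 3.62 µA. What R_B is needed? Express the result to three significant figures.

Two-branch current divider: I_A = I_in · R_B/(R_A + R_B).
With f = 0.8960, R_B = R_A · f/(1−f) = 60.5 × 8.619 = 521.5 MΩ.

R_B ≈ 521 MΩ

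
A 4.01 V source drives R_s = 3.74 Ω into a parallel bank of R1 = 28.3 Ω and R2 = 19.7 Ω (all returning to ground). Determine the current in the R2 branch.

Combine the parallel branches: R_p = (1/28.3 + 1/19.7)⁻¹ = 11.61 Ω.
V_A = 4.01 × 11.61/15.35 = 3.033 V.
I(R2) = V_A / R2 = 3.033/19.7 = 0.1540 A.

I ≈ 0.154 A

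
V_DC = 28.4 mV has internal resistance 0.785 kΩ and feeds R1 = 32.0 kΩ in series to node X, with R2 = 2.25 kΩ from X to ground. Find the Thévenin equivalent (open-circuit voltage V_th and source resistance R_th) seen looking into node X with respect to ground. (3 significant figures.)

V_th ≈ 1.82 mV, R_th ≈ 2.11 kΩ

R1' = 0.785 + 32.0 = 32.78 kΩ (source resistance + R1).
V_th is the unloaded tap voltage: V_DC · R2/(R1'+R2) = 28.4 × 0.06422 = 1.824 mV.
Looking into X with the source shorted: R_th = R1'·R2/(R1'+R2) = 32.78 × 2.25/35.03 = 2.106 kΩ.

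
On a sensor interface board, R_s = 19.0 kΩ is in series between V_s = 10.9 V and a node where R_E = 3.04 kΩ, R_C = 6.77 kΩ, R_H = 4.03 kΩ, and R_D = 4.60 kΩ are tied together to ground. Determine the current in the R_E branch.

I ≈ 0.190 mA

Combine the parallel branches: R_p = (1/3.04 + 1/6.77 + 1/4.03 + 1/4.60)⁻¹ = 1.061 kΩ.
V_A = 10.9 × 1.061/20.06 = 0.5767 V.
I(R_E) = V_A / R_E = 0.5767/3.04 = 0.1897 mA.
(Equivalently: I_total = 0.5433 mA, then current-divider fraction G_k/ΣG = 0.3491.)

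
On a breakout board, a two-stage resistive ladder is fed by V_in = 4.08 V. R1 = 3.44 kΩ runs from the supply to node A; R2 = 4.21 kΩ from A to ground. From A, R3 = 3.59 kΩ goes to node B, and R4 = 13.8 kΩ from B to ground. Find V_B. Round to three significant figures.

V_B ≈ 1.61 V

Looking into the second stage from A: R3 + R4 = 17.39 kΩ appears in parallel with R2.
Effective lower resistance at A: R2 ‖ 17.39 = 3.389 kΩ.
V_A = 4.08 × 3.389/(3.44 + 3.389) = 2.025 V.
V_B = V_A × 0.7936 = 1.607 V.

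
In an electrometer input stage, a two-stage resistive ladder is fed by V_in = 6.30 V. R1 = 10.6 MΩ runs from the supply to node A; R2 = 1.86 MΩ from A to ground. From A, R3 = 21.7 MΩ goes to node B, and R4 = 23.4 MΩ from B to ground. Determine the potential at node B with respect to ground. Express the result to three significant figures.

V_B ≈ 0.471 V

Node A sees R2 in parallel with the series input of stage 2, R3 + R4 = 45.10 MΩ.
Effective lower resistance at A: R2 ‖ 45.10 = 1.786 MΩ.
So V_A = 6.30 × 0.1442 = 0.9086 V.
Stage 2 is unloaded, so V_B = V_A · R4/(R3+R4) = 0.9086 × 23.4/45.10 = 0.4714 V.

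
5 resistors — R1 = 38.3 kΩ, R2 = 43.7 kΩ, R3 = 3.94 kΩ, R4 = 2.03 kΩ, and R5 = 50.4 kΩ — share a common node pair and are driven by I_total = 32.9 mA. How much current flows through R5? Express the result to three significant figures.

ΣG = 1/38.3 + 1/43.7 + 1/3.94 + 1/2.03 + 1/50.4 = 0.8153.
Current divider: I(R5) = I_total · G_k/ΣG = 32.9 × (0.01984/0.8153) = 32.9 × 0.02434 = 0.8007 mA.

I ≈ 0.801 mA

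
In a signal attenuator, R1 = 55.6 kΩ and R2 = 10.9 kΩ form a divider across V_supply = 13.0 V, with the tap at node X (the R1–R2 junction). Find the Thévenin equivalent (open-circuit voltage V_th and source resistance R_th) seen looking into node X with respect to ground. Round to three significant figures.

V_th ≈ 2.13 V, R_th ≈ 9.11 kΩ

V_th is the unloaded tap voltage: V_supply · R2/(R1+R2) = 13.0 × 0.1639 = 2.131 V.
Zeroing V_supply shorts the top of R1 to ground, so R_th = R1 ‖ R2 = 9.113 kΩ.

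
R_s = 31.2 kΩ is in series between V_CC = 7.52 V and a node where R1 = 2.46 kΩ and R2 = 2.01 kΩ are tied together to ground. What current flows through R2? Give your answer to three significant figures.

Combine the parallel branches: R_p = (1/2.46 + 1/2.01)⁻¹ = 1.106 kΩ.
V_A = 7.52 × 1.106/32.31 = 0.2575 V.
Branch current I = V_A/R2 = 0.2575/2.01 = 0.1281 mA.
(Equivalently: I_total = 0.2328 mA, then current-divider fraction G_k/ΣG = 0.5503.)

I ≈ 0.128 mA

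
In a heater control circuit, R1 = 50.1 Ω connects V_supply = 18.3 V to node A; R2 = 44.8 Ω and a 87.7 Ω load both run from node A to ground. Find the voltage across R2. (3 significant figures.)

R2 ‖ R_L = (44.8 × 87.7)/(44.8 + 87.7) = 29.65 Ω.
Then V_out = V_supply · R2'/(R1 + R2') = 18.3 × 29.65/79.75 = 6.804 V.

V_out ≈ 6.80 V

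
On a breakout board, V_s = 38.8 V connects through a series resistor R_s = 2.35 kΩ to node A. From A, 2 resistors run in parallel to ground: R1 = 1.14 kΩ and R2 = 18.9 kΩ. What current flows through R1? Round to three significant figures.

Parallel bank: R_p = 1/(1/1.14 + 1/18.9) = 1.075 kΩ.
Node voltage V_A = V_s · R_p/(R_s + R_p) = 38.8 × 0.3139 = 12.18 V.
Branch current I = V_A/R1 = 12.18/1.14 = 10.68 mA.

I ≈ 10.7 mA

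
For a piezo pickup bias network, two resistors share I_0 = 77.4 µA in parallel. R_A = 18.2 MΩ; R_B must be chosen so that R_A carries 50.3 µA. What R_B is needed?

R_B ≈ 33.8 MΩ

In a two-way split, I_A/I_0 = R_B/(R_A + R_B).
With f = 0.6499, R_B = R_A · f/(1−f) = 18.2 × 1.856 = 33.78 MΩ.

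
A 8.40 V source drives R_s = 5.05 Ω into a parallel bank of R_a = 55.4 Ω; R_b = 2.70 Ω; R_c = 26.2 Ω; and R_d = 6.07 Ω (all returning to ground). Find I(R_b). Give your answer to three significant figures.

I ≈ 0.780 A

Equivalent of the parallel group: R_p = 1.691 Ω.
V_A by voltage divider: V_A = 8.40 × 1.691/(5.05 + 1.691) = 2.107 V.
Branch current I = V_A/R_b = 2.107/2.70 = 0.7805 A.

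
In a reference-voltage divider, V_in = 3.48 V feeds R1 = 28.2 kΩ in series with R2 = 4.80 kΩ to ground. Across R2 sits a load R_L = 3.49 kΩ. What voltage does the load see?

V_out ≈ 0.233 V

R2 ‖ R_L = (4.80 × 3.49)/(4.80 + 3.49) = 2.021 kΩ.
Now apply the divider: V_out = 3.48 × 0.06687 = 0.2327 V.
(Unloaded it would be 0.506 V; the load pulls it down.)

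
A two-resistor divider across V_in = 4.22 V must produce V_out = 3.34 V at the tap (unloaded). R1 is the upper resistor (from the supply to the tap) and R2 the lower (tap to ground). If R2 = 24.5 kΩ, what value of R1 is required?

R1 ≈ 6.46 kΩ

Required fraction k = V_out/V_in = 0.7915.
R1 = R2·(1/k − 1) = 24.5 × 0.2635 = 6.455 kΩ.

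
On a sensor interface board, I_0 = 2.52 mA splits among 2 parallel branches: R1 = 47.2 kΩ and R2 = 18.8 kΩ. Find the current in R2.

For two parallel branches, I_k = I_0 · (other R)/(sum of R).
So I = 2.52 × 47.2/66.00 = 1.802 mA.

I ≈ 1.80 mA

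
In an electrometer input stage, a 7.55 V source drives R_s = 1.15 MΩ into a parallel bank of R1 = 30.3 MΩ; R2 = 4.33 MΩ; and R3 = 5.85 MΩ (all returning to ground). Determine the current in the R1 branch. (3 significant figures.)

Parallel bank: R_p = 1/(1/30.3 + 1/4.33 + 1/5.85) = 2.299 MΩ.
V_A = 7.55 × 2.299/3.449 = 5.033 V.
Branch current I = V_A/R1 = 5.033/30.3 = 0.1661 µA.

I ≈ 0.166 µA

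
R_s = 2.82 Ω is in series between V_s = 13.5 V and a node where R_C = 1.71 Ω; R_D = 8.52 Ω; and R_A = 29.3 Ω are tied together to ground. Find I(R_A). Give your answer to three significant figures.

Equivalent of the parallel group: R_p = 1.358 Ω.
V_A by voltage divider: V_A = 13.5 × 1.358/(2.82 + 1.358) = 4.388 V.
Branch current I = V_A/R_A = 4.388/29.3 = 0.1498 A.

I ≈ 0.150 A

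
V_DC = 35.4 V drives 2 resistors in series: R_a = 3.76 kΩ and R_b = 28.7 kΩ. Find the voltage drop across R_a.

V ≈ 4.10 V

Series total: ΣR = 3.76 + 28.7 = 32.46 kΩ.
By the voltage-divider rule, V = 35.4 × 3.760/32.46 = 4.101 V.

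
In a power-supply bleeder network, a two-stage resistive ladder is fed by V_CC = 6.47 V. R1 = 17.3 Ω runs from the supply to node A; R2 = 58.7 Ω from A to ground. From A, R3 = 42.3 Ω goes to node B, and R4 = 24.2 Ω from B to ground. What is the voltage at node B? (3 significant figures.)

V_B ≈ 1.51 V

Looking into the second stage from A: R3 + R4 = 66.50 Ω appears in parallel with R2.
R2 ‖ (R3+R4) = 31.18 Ω.
First divider: V_A = V_CC · 31.18/(17.3 + 31.18) = 4.161 V.
Then the unloaded second divider: V_B = V_A × R4/(R3+R4) = 4.161 × 0.3639 = 1.514 V.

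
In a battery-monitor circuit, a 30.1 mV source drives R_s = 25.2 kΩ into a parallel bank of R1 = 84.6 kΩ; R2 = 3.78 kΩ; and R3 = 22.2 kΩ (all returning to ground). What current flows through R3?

Parallel bank: R_p = 1/(1/84.6 + 1/3.78 + 1/22.2) = 3.111 kΩ.
Node voltage V_A = V_supply · R_p/(R_s + R_p) = 30.1 × 0.1099 = 3.308 mV.
Branch current I = V_A/R3 = 3.308/22.2 = 0.1490 µA.
(Equivalently: I_total = 1.063 µA, then current-divider fraction G_k/ΣG = 0.1401.)

I ≈ 0.149 µA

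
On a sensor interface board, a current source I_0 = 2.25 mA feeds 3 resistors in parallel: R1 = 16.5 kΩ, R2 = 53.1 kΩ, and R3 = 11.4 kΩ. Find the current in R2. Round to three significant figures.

Conductances: ΣG = 1/16.5 + 1/53.1 + 1/11.4 = 0.1672 (1/kΩ).
By the current-divider rule, I = I_0 · G_k/ΣG = 2.25 × 0.1127 = 0.2535 mA.

I ≈ 0.253 mA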